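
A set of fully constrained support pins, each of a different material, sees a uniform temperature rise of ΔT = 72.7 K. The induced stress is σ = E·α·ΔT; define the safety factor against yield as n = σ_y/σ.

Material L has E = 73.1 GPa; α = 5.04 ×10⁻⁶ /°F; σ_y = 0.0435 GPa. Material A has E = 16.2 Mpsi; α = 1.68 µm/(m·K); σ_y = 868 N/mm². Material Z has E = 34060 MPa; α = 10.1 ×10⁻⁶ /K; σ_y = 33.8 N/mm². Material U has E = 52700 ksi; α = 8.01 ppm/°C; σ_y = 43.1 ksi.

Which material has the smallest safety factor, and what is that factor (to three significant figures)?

Per material, after unit conversion:
  material L: E = 73.10, α = 9.07, σ_y = 43.50 → σ = 48.2 MPa, n = 0.902
  material A: E = 111.7, α = 1.68, σ_y = 868.0 → σ = 13.6 MPa, n = 63.6
  material Z: E = 34.06, α = 10.1, σ_y = 33.80 → σ = 25.0 MPa, n = 1.35
  material U: E = 363.4, α = 8.01, σ_y = 297.2 → σ = 212 MPa, n = 1.40
The minimum is material L at n = 0.902.

material L, n = 0.902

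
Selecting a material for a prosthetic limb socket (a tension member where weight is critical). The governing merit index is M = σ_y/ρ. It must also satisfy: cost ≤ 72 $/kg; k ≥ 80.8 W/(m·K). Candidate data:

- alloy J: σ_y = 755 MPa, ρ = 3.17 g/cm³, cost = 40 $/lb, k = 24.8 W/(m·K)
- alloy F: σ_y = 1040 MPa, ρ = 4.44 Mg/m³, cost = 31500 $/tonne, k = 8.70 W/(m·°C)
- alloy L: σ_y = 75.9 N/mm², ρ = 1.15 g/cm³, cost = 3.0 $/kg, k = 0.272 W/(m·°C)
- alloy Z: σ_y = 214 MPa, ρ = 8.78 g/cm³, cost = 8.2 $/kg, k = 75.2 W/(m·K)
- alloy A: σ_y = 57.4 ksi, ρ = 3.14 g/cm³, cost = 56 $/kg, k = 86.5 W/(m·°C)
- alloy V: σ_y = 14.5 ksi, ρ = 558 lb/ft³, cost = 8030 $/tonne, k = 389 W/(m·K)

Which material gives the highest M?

Screen on constraints: cost ≤ 72 $/kg; k ≥ 80.8 W/(m·K). Survivors: alloy A, alloy V.
After converting to SI:
  alloy A: σ_y = 395.8 MPa, ρ = 3140 kg/m³
  alloy V: σ_y = 99.97 MPa, ρ = 8938 kg/m³
  alloy A: M = 126 kN·m/kg
  alloy V: M = 11.2 kN·m/kg
The maximum is for alloy A.

alloy A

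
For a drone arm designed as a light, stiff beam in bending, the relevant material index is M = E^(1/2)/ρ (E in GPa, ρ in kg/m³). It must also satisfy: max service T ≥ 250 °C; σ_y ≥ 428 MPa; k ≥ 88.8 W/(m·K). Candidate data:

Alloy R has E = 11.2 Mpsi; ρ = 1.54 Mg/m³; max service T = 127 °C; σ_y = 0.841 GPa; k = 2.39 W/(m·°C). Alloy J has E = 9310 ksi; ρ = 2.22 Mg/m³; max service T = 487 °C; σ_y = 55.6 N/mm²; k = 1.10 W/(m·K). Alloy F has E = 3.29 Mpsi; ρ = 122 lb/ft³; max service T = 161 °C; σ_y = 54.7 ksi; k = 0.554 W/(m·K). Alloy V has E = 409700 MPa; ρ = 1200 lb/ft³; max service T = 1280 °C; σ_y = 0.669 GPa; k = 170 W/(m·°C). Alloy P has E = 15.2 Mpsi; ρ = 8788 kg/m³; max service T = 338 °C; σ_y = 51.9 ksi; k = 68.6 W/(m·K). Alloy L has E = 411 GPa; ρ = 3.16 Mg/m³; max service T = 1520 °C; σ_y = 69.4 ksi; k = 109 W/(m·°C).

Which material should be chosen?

alloy L

Screen on constraints: max service T ≥ 250 °C; σ_y ≥ 428 MPa; k ≥ 88.8 W/(m·K). Survivors: alloy V, alloy L.
In SI units:
  alloy V: E = 409.7 GPa, ρ = 19220 kg/m³
  alloy L: E = 411.0 GPa, ρ = 3160 kg/m³
  alloy L: M = 6.42×10⁻³
  alloy V: M = 1.05×10⁻³
Alloy L ranks first.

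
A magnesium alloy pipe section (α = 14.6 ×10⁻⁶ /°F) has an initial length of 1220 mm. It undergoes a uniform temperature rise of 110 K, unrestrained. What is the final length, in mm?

Convert α: 14.6×10⁻⁶/°F × (9/5) = 26.3×10⁻⁶/K.
ΔL = α·L₀·ΔT = 26.3×10⁻⁶ × 1220 mm × 110.0 K = 3.53 mm.
L = L₀ + ΔL = 1220 + 3.53 = 1223.5 mm.

1223.5 mm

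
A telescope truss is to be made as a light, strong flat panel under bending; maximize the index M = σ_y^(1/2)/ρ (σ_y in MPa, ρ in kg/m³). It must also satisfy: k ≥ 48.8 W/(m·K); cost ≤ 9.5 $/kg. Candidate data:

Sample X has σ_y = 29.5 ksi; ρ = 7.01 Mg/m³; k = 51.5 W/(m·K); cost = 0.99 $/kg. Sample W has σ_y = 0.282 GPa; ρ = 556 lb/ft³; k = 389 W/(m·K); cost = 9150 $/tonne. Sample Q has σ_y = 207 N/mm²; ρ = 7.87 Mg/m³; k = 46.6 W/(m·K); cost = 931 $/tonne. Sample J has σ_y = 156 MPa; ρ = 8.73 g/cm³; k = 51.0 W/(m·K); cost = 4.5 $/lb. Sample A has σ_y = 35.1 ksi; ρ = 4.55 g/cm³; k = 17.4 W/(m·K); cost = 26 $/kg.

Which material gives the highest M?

Screen on constraints: k ≥ 48.8 W/(m·K); cost ≤ 9.5 $/kg. Survivors: sample X, sample W.
Convert each candidate to consistent units, then evaluate M:
  sample X: σ_y = 203.4 MPa, ρ = 7010 kg/m³
  sample W: σ_y = 282.0 MPa, ρ = 8906 kg/m³
  sample X: M = 2.03×10⁻³
  sample W: M = 1.89×10⁻³
Sample X has the largest M.

sample X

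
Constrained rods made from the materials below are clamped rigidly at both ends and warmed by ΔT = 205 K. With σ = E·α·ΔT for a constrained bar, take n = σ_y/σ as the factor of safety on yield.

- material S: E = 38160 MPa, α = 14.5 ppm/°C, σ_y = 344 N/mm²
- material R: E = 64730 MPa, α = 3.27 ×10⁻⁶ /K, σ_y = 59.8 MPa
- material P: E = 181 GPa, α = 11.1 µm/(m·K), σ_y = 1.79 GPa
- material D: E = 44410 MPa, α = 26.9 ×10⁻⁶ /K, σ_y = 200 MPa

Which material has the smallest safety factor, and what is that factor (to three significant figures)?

material D, n = 0.817

With everything in SI (GPa, ×10⁻⁶/K, MPa):
  material S: E = 38.16, α = 14.5, σ_y = 344.0 → σ = 113 MPa, n = 3.03
  material R: E = 64.73, α = 3.27, σ_y = 59.80 → σ = 43.4 MPa, n = 1.38
  material P: E = 181.0, α = 11.1, σ_y = 1790 → σ = 412 MPa, n = 4.35
  material D: E = 44.41, α = 26.9, σ_y = 200.0 → σ = 245 MPa, n = 0.817
Material D has the lowest safety factor, n = 0.817.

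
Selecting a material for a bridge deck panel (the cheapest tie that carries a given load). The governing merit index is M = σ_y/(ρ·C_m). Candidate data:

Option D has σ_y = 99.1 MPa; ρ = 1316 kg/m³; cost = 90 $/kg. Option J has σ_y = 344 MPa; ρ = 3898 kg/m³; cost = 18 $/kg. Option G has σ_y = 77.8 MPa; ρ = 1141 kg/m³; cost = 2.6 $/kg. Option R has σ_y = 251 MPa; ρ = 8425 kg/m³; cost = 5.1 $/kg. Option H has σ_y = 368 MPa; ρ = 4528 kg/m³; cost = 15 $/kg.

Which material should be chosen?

option G

Evaluate M for each candidate:
  option G: M = 26.2 kN·m per $
  option R: M = 5.84 kN·m per $
  option H: M = 5.42 kN·m per $
  option J: M = 4.90 kN·m per $
  option D: M = 0.837 kN·m per $
The maximum is for option G.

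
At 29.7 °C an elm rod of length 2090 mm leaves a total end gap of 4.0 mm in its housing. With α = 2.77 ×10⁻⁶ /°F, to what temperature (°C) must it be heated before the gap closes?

α = 2.77×10⁻⁶/°F × 9/5 = 4.99×10⁻⁶/K.
α·L₀·ΔT = 4.0 mm ⇒ ΔT = 4.0 / (4.99×10⁻⁶ × 2090.0) = 383.8 K.
T = 29.7 + 383.8 = 413.5 °C.

414 °C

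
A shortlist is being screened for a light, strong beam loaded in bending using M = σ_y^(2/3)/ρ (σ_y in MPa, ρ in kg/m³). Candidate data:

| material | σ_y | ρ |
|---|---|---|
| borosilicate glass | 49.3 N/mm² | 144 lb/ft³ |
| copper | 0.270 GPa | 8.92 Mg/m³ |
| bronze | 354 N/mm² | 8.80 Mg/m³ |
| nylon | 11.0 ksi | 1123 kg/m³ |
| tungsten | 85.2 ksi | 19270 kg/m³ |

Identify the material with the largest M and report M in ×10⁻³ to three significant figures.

In SI units:
  borosilicate glass: σ_y = 49.30 MPa, ρ = 2307 kg/m³
  copper: σ_y = 270.0 MPa, ρ = 8920 kg/m³
  bronze: σ_y = 354.0 MPa, ρ = 8800 kg/m³
  nylon: σ_y = 75.84 MPa, ρ = 1123 kg/m³
  tungsten: σ_y = 587.4 MPa, ρ = 19270 kg/m³
  nylon: M = 16.0×10⁻³
  borosilicate glass: M = 5.83×10⁻³
  bronze: M = 5.69×10⁻³
  copper: M = 4.68×10⁻³
  tungsten: M = 3.64×10⁻³
The maximum is for nylon.

nylon, M = 16.0×10⁻³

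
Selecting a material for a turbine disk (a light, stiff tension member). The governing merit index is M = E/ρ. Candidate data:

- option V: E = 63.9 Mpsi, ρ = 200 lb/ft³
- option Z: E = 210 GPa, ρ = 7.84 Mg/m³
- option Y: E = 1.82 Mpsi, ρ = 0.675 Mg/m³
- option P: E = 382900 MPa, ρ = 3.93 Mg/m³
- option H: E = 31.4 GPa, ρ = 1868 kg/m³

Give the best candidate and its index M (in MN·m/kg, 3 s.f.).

Normalizing units and computing the index:
  option V: E = 440.6 GPa, ρ = 3204 kg/m³
  option Z: E = 210.0 GPa, ρ = 7840 kg/m³
  option Y: E = 12.55 GPa, ρ = 675.0 kg/m³
  option P: E = 382.9 GPa, ρ = 3930 kg/m³
  option H: E = 31.40 GPa, ρ = 1868 kg/m³
  option V: M = 138 MN·m/kg
  option P: M = 97.4 MN·m/kg
  option Z: M = 26.8 MN·m/kg
  option Y: M = 18.6 MN·m/kg
  option H: M = 16.8 MN·m/kg
Option V has the largest M.

option V, M = 138 MN·m/kg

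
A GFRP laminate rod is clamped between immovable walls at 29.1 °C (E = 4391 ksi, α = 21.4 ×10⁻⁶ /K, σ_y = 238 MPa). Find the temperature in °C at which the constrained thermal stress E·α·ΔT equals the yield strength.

E = 4391 ksi = 30.27 GPa.
E·α·ΔT = 238.0 MPa ⇒ ΔT = 238.0 / (30.27×10³ × 21.4×10⁻⁶) = 367.4 K.
T = 29.1 + 367.4 = 396.5 °C.

396 °C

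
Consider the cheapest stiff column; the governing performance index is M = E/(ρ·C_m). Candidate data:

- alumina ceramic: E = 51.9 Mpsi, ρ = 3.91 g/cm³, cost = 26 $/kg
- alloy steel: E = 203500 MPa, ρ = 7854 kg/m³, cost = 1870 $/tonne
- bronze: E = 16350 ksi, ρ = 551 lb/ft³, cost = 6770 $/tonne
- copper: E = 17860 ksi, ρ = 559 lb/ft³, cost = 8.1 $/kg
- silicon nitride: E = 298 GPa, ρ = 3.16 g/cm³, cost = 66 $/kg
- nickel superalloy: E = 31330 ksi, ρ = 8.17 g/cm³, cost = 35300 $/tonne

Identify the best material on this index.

alloy steel

Putting every candidate on a common basis:
  alumina ceramic: E = 357.8 GPa, ρ = 3910 kg/m³, cost = 26.00 $/kg
  alloy steel: E = 203.5 GPa, ρ = 7854 kg/m³, cost = 1.870 $/kg
  bronze: E = 112.7 GPa, ρ = 8826 kg/m³, cost = 6.770 $/kg
  copper: E = 123.1 GPa, ρ = 8954 kg/m³, cost = 8.100 $/kg
  silicon nitride: E = 298.0 GPa, ρ = 3160 kg/m³, cost = 66.00 $/kg
  nickel superalloy: E = 216.0 GPa, ρ = 8170 kg/m³, cost = 35.30 $/kg
  alloy steel: M = 13.9 MN·m per $
  alumina ceramic: M = 3.52 MN·m per $
  bronze: M = 1.89 MN·m per $
  copper: M = 1.70 MN·m per $
  silicon nitride: M = 1.43 MN·m per $
  nickel superalloy: M = 0.749 MN·m per $
The maximum is for alloy steel.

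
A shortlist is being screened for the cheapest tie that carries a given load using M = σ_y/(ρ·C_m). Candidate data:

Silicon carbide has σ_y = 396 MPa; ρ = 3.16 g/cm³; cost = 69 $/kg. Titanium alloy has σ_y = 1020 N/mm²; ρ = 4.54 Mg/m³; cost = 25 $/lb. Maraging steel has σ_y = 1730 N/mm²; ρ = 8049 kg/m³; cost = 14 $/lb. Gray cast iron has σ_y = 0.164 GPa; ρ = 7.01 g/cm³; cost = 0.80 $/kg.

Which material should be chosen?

In SI units:
  silicon carbide: σ_y = 396.0 MPa, ρ = 3160 kg/m³, cost = 69.00 $/kg
  titanium alloy: σ_y = 1020 MPa, ρ = 4540 kg/m³, cost = 55.11 $/kg
  maraging steel: σ_y = 1730 MPa, ρ = 8049 kg/m³, cost = 30.86 $/kg
  gray cast iron: σ_y = 164.0 MPa, ρ = 7010 kg/m³, cost = 0.8000 $/kg
  gray cast iron: M = 29.2 kN·m per $
  maraging steel: M = 6.96 kN·m per $
  titanium alloy: M = 4.08 kN·m per $
  silicon carbide: M = 1.82 kN·m per $
Gray cast iron has the largest M.

gray cast iron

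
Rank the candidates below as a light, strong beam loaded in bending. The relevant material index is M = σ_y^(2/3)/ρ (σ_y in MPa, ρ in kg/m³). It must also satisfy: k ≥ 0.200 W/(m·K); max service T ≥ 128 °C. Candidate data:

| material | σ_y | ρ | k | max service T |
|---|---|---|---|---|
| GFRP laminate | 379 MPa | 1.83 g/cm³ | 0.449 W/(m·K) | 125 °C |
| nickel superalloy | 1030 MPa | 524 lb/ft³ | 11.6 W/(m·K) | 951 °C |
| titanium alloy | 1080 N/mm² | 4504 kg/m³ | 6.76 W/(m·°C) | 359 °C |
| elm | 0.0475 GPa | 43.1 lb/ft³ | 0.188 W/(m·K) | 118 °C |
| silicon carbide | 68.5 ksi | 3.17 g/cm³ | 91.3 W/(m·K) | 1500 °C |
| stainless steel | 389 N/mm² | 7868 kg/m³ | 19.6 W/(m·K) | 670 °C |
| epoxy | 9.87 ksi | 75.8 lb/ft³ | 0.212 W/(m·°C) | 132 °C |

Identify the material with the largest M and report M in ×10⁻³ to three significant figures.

titanium alloy, M = 23.4×10⁻³

Screen on constraints: k ≥ 0.200 W/(m·K); max service T ≥ 128 °C. Survivors: nickel superalloy, titanium alloy, silicon carbide, stainless steel, epoxy.
After converting to SI:
  nickel superalloy: σ_y = 1030 MPa, ρ = 8394 kg/m³
  titanium alloy: σ_y = 1080 MPa, ρ = 4504 kg/m³
  silicon carbide: σ_y = 472.3 MPa, ρ = 3170 kg/m³
  stainless steel: σ_y = 389.0 MPa, ρ = 7868 kg/m³
  epoxy: σ_y = 68.05 MPa, ρ = 1214 kg/m³
  titanium alloy: M = 23.4×10⁻³
  silicon carbide: M = 19.1×10⁻³
  epoxy: M = 13.7×10⁻³
  nickel superalloy: M = 12.2×10⁻³
  stainless steel: M = 6.77×10⁻³
The maximum is for titanium alloy.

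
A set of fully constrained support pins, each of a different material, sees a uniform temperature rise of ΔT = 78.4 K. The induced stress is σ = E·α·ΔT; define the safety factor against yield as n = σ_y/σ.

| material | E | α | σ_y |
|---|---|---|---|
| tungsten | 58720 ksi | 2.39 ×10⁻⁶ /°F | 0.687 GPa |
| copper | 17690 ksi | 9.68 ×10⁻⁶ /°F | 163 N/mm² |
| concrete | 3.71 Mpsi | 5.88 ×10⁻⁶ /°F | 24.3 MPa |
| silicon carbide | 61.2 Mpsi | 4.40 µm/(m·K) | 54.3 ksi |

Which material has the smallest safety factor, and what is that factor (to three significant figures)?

copper, n = 0.978

Per material, after unit conversion:
  tungsten: E = 404.9, α = 4.30, σ_y = 687.0 → σ = 137 MPa, n = 5.03
  copper: E = 122.0, α = 17.4, σ_y = 163.0 → σ = 167 MPa, n = 0.978
  concrete: E = 25.58, α = 10.6, σ_y = 24.30 → σ = 21.2 MPa, n = 1.14
  silicon carbide: E = 422.0, α = 4.40, σ_y = 374.4 → σ = 146 MPa, n = 2.57
The minimum is copper at n = 0.978.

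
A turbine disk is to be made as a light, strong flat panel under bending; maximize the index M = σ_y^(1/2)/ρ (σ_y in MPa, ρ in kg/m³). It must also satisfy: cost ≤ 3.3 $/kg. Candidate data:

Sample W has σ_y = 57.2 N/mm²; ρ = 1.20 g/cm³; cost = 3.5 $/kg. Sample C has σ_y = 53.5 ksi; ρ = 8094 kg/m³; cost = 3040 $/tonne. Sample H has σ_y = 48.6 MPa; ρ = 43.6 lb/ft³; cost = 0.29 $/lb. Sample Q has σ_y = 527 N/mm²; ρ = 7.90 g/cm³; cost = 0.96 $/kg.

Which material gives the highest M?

sample H

Screen on constraints: cost ≤ 3.3 $/kg. Survivors: sample C, sample H, sample Q.
In SI units:
  sample C: σ_y = 368.9 MPa, ρ = 8094 kg/m³
  sample H: σ_y = 48.60 MPa, ρ = 698.4 kg/m³
  sample Q: σ_y = 527.0 MPa, ρ = 7900 kg/m³
  sample H: M = 9.98×10⁻³
  sample Q: M = 2.91×10⁻³
  sample C: M = 2.37×10⁻³
Sample H ranks first.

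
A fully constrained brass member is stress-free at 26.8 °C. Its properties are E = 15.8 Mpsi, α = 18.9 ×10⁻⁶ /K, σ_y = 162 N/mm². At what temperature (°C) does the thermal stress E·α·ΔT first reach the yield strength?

E = 15.8 Mpsi = 108.9 GPa.
σ_y = 162 N/mm² = 162.0 MPa.
E·α·ΔT = 162.0 MPa ⇒ ΔT = 162.0 / (108.9×10³ × 18.9×10⁻⁶) = 78.68 K.
T = 26.8 + 78.68 = 105.5 °C.

105 °C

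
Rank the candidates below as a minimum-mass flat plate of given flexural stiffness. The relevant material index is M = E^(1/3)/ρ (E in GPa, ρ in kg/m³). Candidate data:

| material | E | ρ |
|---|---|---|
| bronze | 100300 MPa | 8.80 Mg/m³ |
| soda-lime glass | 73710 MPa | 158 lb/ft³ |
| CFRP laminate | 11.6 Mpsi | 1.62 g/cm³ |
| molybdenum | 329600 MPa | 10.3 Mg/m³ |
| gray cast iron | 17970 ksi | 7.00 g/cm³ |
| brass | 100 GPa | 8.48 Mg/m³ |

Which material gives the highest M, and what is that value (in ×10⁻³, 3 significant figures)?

In SI units:
  bronze: E = 100.3 GPa, ρ = 8800 kg/m³
  soda-lime glass: E = 73.71 GPa, ρ = 2531 kg/m³
  CFRP laminate: E = 79.98 GPa, ρ = 1620 kg/m³
  molybdenum: E = 329.6 GPa, ρ = 10300 kg/m³
  gray cast iron: E = 123.9 GPa, ρ = 7000 kg/m³
  brass: E = 100.0 GPa, ρ = 8480 kg/m³
  CFRP laminate: M = 2.66×10⁻³
  soda-lime glass: M = 1.66×10⁻³
  gray cast iron: M = 0.712×10⁻³
  molybdenum: M = 0.671×10⁻³
  brass: M = 0.547×10⁻³
  bronze: M = 0.528×10⁻³
Highest index: CFRP laminate.

CFRP laminate, M = 2.66×10⁻³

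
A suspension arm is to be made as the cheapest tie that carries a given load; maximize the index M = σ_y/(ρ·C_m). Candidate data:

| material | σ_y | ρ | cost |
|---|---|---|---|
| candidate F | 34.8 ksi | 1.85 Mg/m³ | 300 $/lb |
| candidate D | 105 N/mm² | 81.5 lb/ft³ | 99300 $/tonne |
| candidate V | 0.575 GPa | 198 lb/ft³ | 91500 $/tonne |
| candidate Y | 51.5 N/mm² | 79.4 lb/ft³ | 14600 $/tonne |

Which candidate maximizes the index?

candidate Y

Putting every candidate on a common basis:
  candidate F: σ_y = 239.9 MPa, ρ = 1850 kg/m³, cost = 661.4 $/kg
  candidate D: σ_y = 105.0 MPa, ρ = 1306 kg/m³, cost = 99.30 $/kg
  candidate V: σ_y = 575.0 MPa, ρ = 3172 kg/m³, cost = 91.50 $/kg
  candidate Y: σ_y = 51.50 MPa, ρ = 1272 kg/m³, cost = 14.60 $/kg
  candidate Y: M = 2.77 kN·m per $
  candidate V: M = 1.98 kN·m per $
  candidate D: M = 0.810 kN·m per $
  candidate F: M = 0.196 kN·m per $
The maximum is for candidate Y.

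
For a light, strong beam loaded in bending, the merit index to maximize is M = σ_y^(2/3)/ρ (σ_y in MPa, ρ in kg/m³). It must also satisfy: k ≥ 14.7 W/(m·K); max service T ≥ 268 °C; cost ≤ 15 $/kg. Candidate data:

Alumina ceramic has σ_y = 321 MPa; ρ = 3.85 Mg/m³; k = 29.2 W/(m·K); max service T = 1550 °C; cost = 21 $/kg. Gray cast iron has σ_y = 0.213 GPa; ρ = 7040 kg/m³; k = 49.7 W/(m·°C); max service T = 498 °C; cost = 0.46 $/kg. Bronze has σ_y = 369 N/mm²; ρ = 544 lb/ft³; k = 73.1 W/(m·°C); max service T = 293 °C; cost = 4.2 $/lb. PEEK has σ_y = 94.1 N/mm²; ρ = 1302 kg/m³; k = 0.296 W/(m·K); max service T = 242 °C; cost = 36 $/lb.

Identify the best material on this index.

Screen on constraints: k ≥ 14.7 W/(m·K); max service T ≥ 268 °C; cost ≤ 15 $/kg. Survivors: gray cast iron, bronze.
Normalizing units and computing the index:
  gray cast iron: σ_y = 213.0 MPa, ρ = 7040 kg/m³
  bronze: σ_y = 369.0 MPa, ρ = 8714 kg/m³
  bronze: M = 5.90×10⁻³
  gray cast iron: M = 5.07×10⁻³
Highest index: bronze.

bronze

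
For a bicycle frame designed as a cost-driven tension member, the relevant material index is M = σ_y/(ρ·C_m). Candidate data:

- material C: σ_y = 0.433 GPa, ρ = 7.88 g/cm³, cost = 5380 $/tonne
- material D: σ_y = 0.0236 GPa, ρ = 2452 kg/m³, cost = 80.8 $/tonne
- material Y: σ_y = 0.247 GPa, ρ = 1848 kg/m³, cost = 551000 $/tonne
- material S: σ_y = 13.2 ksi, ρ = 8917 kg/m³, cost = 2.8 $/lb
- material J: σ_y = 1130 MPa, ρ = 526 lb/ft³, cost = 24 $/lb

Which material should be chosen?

Putting every candidate on a common basis:
  material C: σ_y = 433.0 MPa, ρ = 7880 kg/m³, cost = 5.380 $/kg
  material D: σ_y = 23.60 MPa, ρ = 2452 kg/m³, cost = 0.08080 $/kg
  material Y: σ_y = 247.0 MPa, ρ = 1848 kg/m³, cost = 551.0 $/kg
  material S: σ_y = 91.01 MPa, ρ = 8917 kg/m³, cost = 6.173 $/kg
  material J: σ_y = 1130 MPa, ρ = 8426 kg/m³, cost = 52.91 $/kg
  material D: M = 119 kN·m per $
  material C: M = 10.2 kN·m per $
  material J: M = 2.53 kN·m per $
  material S: M = 1.65 kN·m per $
  material Y: M = 0.243 kN·m per $
The maximum is for material D.

material D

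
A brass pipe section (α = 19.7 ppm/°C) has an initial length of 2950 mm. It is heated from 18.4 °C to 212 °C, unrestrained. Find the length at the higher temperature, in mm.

2961.3 mm

ΔT = 212 − 18.4 = 193.6 K.
ΔL = α·L₀·ΔT = 19.7×10⁻⁶ × 2950 mm × 193.6 K = 11.3 mm.
L = L₀ + ΔL = 2950 + 11.3 = 2961.3 mm.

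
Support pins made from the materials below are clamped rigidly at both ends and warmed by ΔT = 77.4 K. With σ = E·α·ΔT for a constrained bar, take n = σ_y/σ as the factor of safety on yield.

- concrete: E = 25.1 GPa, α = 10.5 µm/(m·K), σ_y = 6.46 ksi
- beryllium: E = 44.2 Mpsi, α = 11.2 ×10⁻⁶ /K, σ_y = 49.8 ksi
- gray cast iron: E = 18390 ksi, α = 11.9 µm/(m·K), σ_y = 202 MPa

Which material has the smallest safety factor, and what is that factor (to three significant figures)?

With everything in SI (GPa, ×10⁻⁶/K, MPa):
  concrete: E = 25.10, α = 10.5, σ_y = 44.54 → σ = 20.4 MPa, n = 2.18
  beryllium: E = 304.7, α = 11.2, σ_y = 343.4 → σ = 264 MPa, n = 1.30
  gray cast iron: E = 126.8, α = 11.9, σ_y = 202.0 → σ = 117 MPa, n = 1.73
The minimum is beryllium at n = 1.30.

beryllium, n = 1.30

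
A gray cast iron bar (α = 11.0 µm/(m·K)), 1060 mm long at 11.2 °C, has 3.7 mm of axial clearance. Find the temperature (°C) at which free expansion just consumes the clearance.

329 °C

α·L₀·ΔT = 3.7 mm ⇒ ΔT = 3.7 / (11.0×10⁻⁶ × 1060.0) = 317.3 K.
T = 11.2 + 317.3 = 328.5 °C.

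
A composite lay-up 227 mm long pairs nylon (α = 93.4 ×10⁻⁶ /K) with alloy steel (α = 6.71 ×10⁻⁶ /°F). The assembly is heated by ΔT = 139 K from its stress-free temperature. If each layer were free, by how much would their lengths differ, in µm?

2570 µm

alloy steel: α = 6.71×10⁻⁶/°F × 9/5 = 12.1×10⁻⁶/K.
Δα = |93.4 − 12.1|×10⁻⁶/K = 81.3×10⁻⁶/K.
ΔL_mismatch = Δα·L·ΔT = 81.3×10⁻⁶ × 227.0 mm × 139.0 K = 2570 µm.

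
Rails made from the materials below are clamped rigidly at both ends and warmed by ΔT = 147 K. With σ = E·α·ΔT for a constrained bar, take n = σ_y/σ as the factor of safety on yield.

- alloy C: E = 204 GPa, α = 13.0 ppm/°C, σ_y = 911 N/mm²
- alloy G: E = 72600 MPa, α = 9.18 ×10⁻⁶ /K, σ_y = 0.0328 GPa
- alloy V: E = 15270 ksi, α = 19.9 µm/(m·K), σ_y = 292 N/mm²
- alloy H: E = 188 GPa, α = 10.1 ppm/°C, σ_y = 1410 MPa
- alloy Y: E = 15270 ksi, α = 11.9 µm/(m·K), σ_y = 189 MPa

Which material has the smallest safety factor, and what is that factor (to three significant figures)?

Per material, after unit conversion:
  alloy C: E = 204.0, α = 13.0, σ_y = 911.0 → σ = 390 MPa, n = 2.34
  alloy G: E = 72.60, α = 9.18, σ_y = 32.80 → σ = 98.0 MPa, n = 0.335
  alloy V: E = 105.3, α = 19.9, σ_y = 292.0 → σ = 308 MPa, n = 0.948
  alloy H: E = 188.0, α = 10.1, σ_y = 1410 → σ = 279 MPa, n = 5.05
  alloy Y: E = 105.3, α = 11.9, σ_y = 189.0 → σ = 184 MPa, n = 1.03
Smallest n: alloy G with n = 0.335.

alloy G, n = 0.335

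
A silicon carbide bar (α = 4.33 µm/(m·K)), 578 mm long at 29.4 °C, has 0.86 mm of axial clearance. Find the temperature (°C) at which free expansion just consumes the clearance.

373 °C

α·L₀·ΔT = 0.86 mm ⇒ ΔT = 0.86 / (4.33×10⁻⁶ × 578.0) = 343.6 K.
T = 29.4 + 343.6 = 373.0 °C.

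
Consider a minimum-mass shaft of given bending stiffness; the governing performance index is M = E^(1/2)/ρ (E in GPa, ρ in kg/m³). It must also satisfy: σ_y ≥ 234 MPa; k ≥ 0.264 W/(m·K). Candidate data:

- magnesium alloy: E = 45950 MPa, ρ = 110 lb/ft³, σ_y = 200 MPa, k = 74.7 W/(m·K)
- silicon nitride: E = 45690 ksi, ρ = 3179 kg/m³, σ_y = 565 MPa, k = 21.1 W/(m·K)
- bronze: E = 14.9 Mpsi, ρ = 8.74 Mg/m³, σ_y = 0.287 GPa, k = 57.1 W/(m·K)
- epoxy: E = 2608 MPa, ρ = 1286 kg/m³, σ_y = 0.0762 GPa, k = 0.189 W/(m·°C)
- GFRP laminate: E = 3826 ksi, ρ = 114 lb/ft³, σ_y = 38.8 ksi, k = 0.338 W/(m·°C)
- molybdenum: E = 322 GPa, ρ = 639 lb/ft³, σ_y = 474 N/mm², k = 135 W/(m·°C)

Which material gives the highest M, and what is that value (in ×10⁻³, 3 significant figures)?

Screen on constraints: σ_y ≥ 234 MPa; k ≥ 0.264 W/(m·K). Survivors: silicon nitride, bronze, GFRP laminate, molybdenum.
Convert each candidate to consistent units, then evaluate M:
  silicon nitride: E = 315.0 GPa, ρ = 3179 kg/m³
  bronze: E = 102.7 GPa, ρ = 8740 kg/m³
  GFRP laminate: E = 26.38 GPa, ρ = 1826 kg/m³
  molybdenum: E = 322.0 GPa, ρ = 10240 kg/m³
  silicon nitride: M = 5.58×10⁻³
  GFRP laminate: M = 2.81×10⁻³
  molybdenum: M = 1.75×10⁻³
  bronze: M = 1.16×10⁻³
The maximum is for silicon nitride.

silicon nitride, M = 5.58×10⁻³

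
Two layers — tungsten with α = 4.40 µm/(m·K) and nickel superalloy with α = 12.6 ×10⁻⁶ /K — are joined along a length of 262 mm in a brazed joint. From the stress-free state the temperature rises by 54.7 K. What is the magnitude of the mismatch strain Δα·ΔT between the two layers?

Δα = |4.40 − 12.6|×10⁻⁶/K = 8.20×10⁻⁶/K.
Mismatch strain = Δα·ΔT = 8.20×10⁻⁶ × 54.7 = 4.49×10⁻⁴.

4.49×10⁻⁴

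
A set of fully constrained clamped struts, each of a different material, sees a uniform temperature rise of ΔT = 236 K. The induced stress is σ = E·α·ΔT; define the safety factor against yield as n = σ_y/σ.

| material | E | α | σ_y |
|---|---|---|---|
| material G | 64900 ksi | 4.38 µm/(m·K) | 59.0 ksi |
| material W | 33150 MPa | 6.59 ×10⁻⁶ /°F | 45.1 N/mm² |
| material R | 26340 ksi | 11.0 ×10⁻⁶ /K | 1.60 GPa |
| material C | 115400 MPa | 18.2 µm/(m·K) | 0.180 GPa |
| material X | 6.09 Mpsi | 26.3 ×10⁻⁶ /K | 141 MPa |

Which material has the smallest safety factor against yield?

Converting E to GPa, α to ×10⁻⁶/K, σ_y to MPa, then σ and n for each:
  material G: E = 447.5, α = 4.38, σ_y = 406.8 → σ = 463 MPa, n = 0.879
  material W: E = 33.15, α = 11.9, σ_y = 45.10 → σ = 92.8 MPa, n = 0.486
  material R: E = 181.6, α = 11.0, σ_y = 1600 → σ = 471 MPa, n = 3.39
  material C: E = 115.4, α = 18.2, σ_y = 180.0 → σ = 496 MPa, n = 0.363
  material X: E = 41.99, α = 26.3, σ_y = 141.0 → σ = 261 MPa, n = 0.541
Smallest n: material C with n = 0.363.

material C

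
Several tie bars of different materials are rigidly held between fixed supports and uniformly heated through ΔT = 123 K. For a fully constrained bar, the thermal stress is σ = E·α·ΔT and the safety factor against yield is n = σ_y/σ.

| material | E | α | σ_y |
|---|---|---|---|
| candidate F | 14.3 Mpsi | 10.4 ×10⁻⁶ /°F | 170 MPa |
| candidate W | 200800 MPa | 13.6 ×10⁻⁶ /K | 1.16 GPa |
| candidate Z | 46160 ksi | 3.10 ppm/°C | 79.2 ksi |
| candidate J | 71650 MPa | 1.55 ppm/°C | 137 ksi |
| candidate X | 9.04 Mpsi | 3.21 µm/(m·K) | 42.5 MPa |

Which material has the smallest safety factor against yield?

With everything in SI (GPa, ×10⁻⁶/K, MPa):
  candidate F: E = 98.60, α = 18.7, σ_y = 170.0 → σ = 227 MPa, n = 0.749
  candidate W: E = 200.8, α = 13.6, σ_y = 1160 → σ = 336 MPa, n = 3.45
  candidate Z: E = 318.3, α = 3.10, σ_y = 546.1 → σ = 121 MPa, n = 4.50
  candidate J: E = 71.65, α = 1.55, σ_y = 944.6 → σ = 13.7 MPa, n = 69.1
  candidate X: E = 62.33, α = 3.21, σ_y = 42.50 → σ = 24.6 MPa, n = 1.73
The minimum is candidate F at n = 0.749.

candidate F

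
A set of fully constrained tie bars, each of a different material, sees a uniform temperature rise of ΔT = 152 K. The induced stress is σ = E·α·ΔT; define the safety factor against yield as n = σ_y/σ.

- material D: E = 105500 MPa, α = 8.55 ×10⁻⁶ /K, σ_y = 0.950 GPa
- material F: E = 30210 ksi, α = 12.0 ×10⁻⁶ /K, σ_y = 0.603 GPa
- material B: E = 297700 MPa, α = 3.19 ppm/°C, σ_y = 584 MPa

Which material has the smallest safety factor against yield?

material F

Converting E to GPa, α to ×10⁻⁶/K, σ_y to MPa, then σ and n for each:
  material D: E = 105.5, α = 8.55, σ_y = 950.0 → σ = 137 MPa, n = 6.93
  material F: E = 208.3, α = 12.0, σ_y = 603.0 → σ = 380 MPa, n = 1.59
  material B: E = 297.7, α = 3.19, σ_y = 584.0 → σ = 144 MPa, n = 4.05
The minimum is material F at n = 1.59.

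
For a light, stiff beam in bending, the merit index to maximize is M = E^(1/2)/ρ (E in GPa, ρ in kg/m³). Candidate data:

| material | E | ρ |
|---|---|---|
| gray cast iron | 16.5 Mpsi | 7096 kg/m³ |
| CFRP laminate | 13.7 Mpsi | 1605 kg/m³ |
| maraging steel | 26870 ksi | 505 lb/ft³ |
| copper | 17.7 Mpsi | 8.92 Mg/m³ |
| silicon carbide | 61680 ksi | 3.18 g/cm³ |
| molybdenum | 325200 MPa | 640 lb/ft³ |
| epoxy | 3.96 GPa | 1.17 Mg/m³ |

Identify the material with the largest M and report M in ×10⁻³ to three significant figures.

silicon carbide, M = 6.48×10⁻³

In SI units:
  gray cast iron: E = 113.8 GPa, ρ = 7096 kg/m³
  CFRP laminate: E = 94.46 GPa, ρ = 1605 kg/m³
  maraging steel: E = 185.3 GPa, ρ = 8089 kg/m³
  copper: E = 122.0 GPa, ρ = 8920 kg/m³
  silicon carbide: E = 425.3 GPa, ρ = 3180 kg/m³
  molybdenum: E = 325.2 GPa, ρ = 10250 kg/m³
  epoxy: E = 3.960 GPa, ρ = 1170 kg/m³
  silicon carbide: M = 6.48×10⁻³
  CFRP laminate: M = 6.06×10⁻³
  molybdenum: M = 1.76×10⁻³
  epoxy: M = 1.70×10⁻³
  maraging steel: M = 1.68×10⁻³
  gray cast iron: M = 1.50×10⁻³
  copper: M = 1.24×10⁻³
Silicon carbide has the largest M.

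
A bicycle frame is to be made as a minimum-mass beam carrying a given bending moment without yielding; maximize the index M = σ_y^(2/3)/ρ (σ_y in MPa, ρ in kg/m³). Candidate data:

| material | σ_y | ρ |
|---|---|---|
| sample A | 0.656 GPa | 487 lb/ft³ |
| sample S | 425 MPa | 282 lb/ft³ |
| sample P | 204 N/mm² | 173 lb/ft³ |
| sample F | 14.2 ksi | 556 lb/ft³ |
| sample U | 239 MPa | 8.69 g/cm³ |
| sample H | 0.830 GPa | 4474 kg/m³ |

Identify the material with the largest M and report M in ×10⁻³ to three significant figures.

sample H, M = 19.7×10⁻³

In SI units:
  sample A: σ_y = 656.0 MPa, ρ = 7801 kg/m³
  sample S: σ_y = 425.0 MPa, ρ = 4517 kg/m³
  sample P: σ_y = 204.0 MPa, ρ = 2771 kg/m³
  sample F: σ_y = 97.91 MPa, ρ = 8906 kg/m³
  sample U: σ_y = 239.0 MPa, ρ = 8690 kg/m³
  sample H: σ_y = 830.0 MPa, ρ = 4474 kg/m³
  sample H: M = 19.7×10⁻³
  sample S: M = 12.5×10⁻³
  sample P: M = 12.5×10⁻³
  sample A: M = 9.68×10⁻³
  sample U: M = 4.43×10⁻³
  sample F: M = 2.39×10⁻³
Highest index: sample H.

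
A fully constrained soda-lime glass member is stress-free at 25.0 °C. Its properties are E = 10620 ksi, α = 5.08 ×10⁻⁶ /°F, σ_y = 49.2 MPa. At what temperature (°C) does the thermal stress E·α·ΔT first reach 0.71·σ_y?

E = 10620 ksi = 73.22 GPa.
α = 5.08×10⁻⁶/°F × 9/5 = 9.14×10⁻⁶/K.
E·α·ΔT = 34.93 MPa ⇒ ΔT = 34.93 / (73.22×10³ × 9.14×10⁻⁶) = 52.17 K.
T = 25.0 + 52.17 = 77.17 °C.

77.2 °C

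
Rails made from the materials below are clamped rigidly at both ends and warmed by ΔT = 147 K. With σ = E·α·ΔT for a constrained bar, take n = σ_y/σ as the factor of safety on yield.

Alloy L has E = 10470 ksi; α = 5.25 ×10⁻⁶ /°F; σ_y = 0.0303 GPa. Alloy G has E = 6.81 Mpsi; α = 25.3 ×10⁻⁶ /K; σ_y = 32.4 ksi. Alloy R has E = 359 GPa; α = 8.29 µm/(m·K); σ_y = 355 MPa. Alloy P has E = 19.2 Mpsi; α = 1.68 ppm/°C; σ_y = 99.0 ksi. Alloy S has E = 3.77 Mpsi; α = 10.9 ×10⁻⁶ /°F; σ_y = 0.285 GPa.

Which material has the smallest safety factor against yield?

In consistent units (E in GPa, α in ×10⁻⁶/K, σ_y in MPa):
  alloy L: E = 72.19, α = 9.45, σ_y = 30.30 → σ = 100 MPa, n = 0.302
  alloy G: E = 46.95, α = 25.3, σ_y = 223.4 → σ = 175 MPa, n = 1.28
  alloy R: E = 359.0, α = 8.29, σ_y = 355.0 → σ = 437 MPa, n = 0.811
  alloy P: E = 132.4, α = 1.68, σ_y = 682.6 → σ = 32.7 MPa, n = 20.9
  alloy S: E = 25.99, α = 19.6, σ_y = 285.0 → σ = 75.0 MPa, n = 3.80
Smallest n: alloy L with n = 0.302.

alloy L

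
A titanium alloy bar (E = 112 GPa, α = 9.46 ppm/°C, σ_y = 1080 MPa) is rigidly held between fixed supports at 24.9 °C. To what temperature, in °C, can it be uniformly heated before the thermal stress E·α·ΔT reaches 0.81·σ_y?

E·α·ΔT = 874.8 MPa ⇒ ΔT = 874.8 / (112.0×10³ × 9.46×10⁻⁶) = 825.7 K.
T = 24.9 + 825.7 = 850.6 °C.

851 °C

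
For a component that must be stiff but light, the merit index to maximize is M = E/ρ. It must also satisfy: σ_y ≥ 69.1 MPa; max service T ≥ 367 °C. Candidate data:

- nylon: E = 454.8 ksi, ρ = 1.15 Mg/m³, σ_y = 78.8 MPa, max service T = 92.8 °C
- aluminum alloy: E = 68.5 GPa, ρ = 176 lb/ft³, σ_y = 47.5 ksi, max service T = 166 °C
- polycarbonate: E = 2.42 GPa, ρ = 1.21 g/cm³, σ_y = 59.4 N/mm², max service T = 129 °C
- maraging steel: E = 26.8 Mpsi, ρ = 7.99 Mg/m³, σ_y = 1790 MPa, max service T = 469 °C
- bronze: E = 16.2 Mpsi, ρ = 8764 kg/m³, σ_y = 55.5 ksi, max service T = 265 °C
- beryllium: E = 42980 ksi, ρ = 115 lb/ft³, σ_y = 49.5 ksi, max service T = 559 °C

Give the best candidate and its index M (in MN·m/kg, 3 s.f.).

beryllium, M = 161 MN·m/kg

Screen on constraints: σ_y ≥ 69.1 MPa; max service T ≥ 367 °C. Survivors: maraging steel, beryllium.
Convert each candidate to consistent units, then evaluate M:
  maraging steel: E = 184.8 GPa, ρ = 7990 kg/m³
  beryllium: E = 296.3 GPa, ρ = 1842 kg/m³
  beryllium: M = 161 MN·m/kg
  maraging steel: M = 23.1 MN·m/kg
Beryllium ranks first.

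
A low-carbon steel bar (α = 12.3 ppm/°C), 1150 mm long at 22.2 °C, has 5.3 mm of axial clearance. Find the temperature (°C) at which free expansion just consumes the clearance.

397 °C

α·L₀·ΔT = 5.3 mm ⇒ ΔT = 5.3 / (12.3×10⁻⁶ × 1150.0) = 374.7 K.
T = 22.2 + 374.7 = 396.9 °C.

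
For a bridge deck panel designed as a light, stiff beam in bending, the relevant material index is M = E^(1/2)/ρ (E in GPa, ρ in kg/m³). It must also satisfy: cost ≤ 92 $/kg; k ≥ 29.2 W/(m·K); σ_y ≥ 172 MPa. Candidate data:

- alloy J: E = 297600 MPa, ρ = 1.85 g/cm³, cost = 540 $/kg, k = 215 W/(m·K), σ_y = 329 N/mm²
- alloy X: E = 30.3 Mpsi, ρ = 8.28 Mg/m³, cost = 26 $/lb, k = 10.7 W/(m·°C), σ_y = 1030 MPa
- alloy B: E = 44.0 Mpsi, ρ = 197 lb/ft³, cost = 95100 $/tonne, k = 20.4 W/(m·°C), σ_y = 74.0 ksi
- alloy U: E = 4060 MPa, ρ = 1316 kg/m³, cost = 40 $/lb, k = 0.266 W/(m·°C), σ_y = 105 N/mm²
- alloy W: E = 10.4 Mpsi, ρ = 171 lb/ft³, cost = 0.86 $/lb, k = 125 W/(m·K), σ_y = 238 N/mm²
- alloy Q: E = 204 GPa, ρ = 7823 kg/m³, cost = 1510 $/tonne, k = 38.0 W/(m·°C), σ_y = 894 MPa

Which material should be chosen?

alloy W

Screen on constraints: cost ≤ 92 $/kg; k ≥ 29.2 W/(m·K); σ_y ≥ 172 MPa. Survivors: alloy W, alloy Q.
Normalizing units and computing the index:
  alloy W: E = 71.71 GPa, ρ = 2739 kg/m³
  alloy Q: E = 204.0 GPa, ρ = 7823 kg/m³
  alloy W: M = 3.09×10⁻³
  alloy Q: M = 1.83×10⁻³
Highest index: alloy W.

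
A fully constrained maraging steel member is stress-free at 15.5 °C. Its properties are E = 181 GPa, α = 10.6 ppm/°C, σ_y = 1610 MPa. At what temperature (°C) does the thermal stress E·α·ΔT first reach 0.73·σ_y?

E·α·ΔT = 1175 MPa ⇒ ΔT = 1175 / (181.0×10³ × 10.6×10⁻⁶) = 612.6 K.
T = 15.5 + 612.6 = 628.1 °C.

628 °C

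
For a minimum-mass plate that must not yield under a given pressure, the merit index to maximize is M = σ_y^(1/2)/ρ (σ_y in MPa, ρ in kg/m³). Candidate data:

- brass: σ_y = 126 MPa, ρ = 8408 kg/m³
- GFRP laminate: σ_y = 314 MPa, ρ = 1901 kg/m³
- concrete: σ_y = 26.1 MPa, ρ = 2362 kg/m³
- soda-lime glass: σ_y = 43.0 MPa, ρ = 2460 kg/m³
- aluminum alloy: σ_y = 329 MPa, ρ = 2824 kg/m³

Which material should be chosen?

Per-candidate index values:
  GFRP laminate: M = 9.32×10⁻³
  aluminum alloy: M = 6.42×10⁻³
  soda-lime glass: M = 2.67×10⁻³
  concrete: M = 2.16×10⁻³
  brass: M = 1.34×10⁻³
GFRP laminate has the largest M.

GFRP laminate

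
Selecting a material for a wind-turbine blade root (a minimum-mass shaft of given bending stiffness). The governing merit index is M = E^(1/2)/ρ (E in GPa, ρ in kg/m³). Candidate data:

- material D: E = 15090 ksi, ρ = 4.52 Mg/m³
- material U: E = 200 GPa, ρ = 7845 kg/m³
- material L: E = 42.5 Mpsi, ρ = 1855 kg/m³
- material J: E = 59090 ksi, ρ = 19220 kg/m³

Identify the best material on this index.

material L

In SI units:
  material D: E = 104.0 GPa, ρ = 4520 kg/m³
  material U: E = 200.0 GPa, ρ = 7845 kg/m³
  material L: E = 293.0 GPa, ρ = 1855 kg/m³
  material J: E = 407.4 GPa, ρ = 19220 kg/m³
  material L: M = 9.23×10⁻³
  material D: M = 2.26×10⁻³
  material U: M = 1.80×10⁻³
  material J: M = 1.05×10⁻³
The maximum is for material L.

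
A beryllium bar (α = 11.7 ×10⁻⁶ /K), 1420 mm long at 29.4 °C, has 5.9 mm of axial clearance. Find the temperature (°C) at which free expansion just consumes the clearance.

385 °C

α·L₀·ΔT = 5.9 mm ⇒ ΔT = 5.9 / (11.7×10⁻⁶ × 1420.0) = 355.1 K.
T = 29.4 + 355.1 = 384.5 °C.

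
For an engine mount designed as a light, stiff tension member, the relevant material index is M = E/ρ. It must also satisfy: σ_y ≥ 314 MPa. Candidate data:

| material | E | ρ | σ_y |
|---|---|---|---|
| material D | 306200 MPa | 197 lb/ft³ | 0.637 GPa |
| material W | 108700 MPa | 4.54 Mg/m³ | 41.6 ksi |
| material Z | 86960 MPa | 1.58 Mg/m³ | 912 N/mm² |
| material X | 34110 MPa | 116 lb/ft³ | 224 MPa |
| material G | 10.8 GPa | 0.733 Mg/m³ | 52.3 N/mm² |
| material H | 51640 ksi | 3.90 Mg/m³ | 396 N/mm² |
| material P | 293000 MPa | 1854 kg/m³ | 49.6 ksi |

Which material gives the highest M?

material P

Screen on constraints: σ_y ≥ 314 MPa. Survivors: material D, material Z, material H, material P.
After converting to SI:
  material D: E = 306.2 GPa, ρ = 3156 kg/m³
  material Z: E = 86.96 GPa, ρ = 1580 kg/m³
  material H: E = 356.0 GPa, ρ = 3900 kg/m³
  material P: E = 293.0 GPa, ρ = 1854 kg/m³
  material P: M = 158 MN·m/kg
  material D: M = 97.0 MN·m/kg
  material H: M = 91.3 MN·m/kg
  material Z: M = 55.0 MN·m/kg
Material P has the largest M.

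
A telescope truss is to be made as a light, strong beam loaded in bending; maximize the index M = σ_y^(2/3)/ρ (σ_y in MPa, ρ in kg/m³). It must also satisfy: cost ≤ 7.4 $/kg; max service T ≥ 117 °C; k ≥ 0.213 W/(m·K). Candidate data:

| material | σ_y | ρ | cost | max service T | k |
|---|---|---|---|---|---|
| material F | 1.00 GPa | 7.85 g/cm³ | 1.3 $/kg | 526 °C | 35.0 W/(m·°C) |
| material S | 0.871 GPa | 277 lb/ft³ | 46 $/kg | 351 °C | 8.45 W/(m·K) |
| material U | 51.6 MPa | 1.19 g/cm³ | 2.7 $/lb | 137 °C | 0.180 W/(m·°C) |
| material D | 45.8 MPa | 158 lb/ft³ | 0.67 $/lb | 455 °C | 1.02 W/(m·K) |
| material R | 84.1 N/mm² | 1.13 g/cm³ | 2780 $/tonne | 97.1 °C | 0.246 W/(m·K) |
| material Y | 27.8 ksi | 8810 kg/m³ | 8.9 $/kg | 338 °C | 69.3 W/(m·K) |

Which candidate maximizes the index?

material F

Screen on constraints: cost ≤ 7.4 $/kg; max service T ≥ 117 °C; k ≥ 0.213 W/(m·K). Survivors: material F, material D.
After converting to SI:
  material F: σ_y = 1000 MPa, ρ = 7850 kg/m³
  material D: σ_y = 45.80 MPa, ρ = 2531 kg/m³
  material F: M = 12.7×10⁻³
  material D: M = 5.06×10⁻³
Material F has the largest M.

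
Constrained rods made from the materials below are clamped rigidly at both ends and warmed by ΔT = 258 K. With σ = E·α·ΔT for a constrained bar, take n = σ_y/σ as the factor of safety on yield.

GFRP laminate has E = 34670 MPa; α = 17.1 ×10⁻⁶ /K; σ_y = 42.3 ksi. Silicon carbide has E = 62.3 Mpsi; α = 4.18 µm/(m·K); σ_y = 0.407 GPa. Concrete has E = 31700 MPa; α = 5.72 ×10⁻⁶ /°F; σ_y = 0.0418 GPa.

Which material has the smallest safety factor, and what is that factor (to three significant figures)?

Converting E to GPa, α to ×10⁻⁶/K, σ_y to MPa, then σ and n for each:
  GFRP laminate: E = 34.67, α = 17.1, σ_y = 291.6 → σ = 153 MPa, n = 1.91
  silicon carbide: E = 429.5, α = 4.18, σ_y = 407.0 → σ = 463 MPa, n = 0.879
  concrete: E = 31.70, α = 10.3, σ_y = 41.80 → σ = 84.2 MPa, n = 0.496
Smallest n: concrete with n = 0.496.

concrete, n = 0.496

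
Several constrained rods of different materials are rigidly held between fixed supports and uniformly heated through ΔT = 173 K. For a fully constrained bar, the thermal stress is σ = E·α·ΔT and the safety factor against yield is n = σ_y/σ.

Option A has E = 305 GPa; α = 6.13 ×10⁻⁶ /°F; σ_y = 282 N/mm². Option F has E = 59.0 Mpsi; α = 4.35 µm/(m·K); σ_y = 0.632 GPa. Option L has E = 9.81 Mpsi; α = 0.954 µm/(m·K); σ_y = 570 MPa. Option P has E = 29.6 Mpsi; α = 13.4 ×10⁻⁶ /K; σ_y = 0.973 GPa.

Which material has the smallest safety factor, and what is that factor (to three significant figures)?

Converting E to GPa, α to ×10⁻⁶/K, σ_y to MPa, then σ and n for each:
  option A: E = 305.0, α = 11.0, σ_y = 282.0 → σ = 582 MPa, n = 0.484
  option F: E = 406.8, α = 4.35, σ_y = 632.0 → σ = 306 MPa, n = 2.06
  option L: E = 67.64, α = 0.954, σ_y = 570.0 → σ = 11.2 MPa, n = 51.1
  option P: E = 204.1, α = 13.4, σ_y = 973.0 → σ = 473 MPa, n = 2.06
Smallest n: option A with n = 0.484.

option A, n = 0.484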